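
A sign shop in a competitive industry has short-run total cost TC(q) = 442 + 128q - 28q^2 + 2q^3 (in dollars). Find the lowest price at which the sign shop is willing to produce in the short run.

The shutdown price is the minimum of AVC. VC = 128q - 28q^2 + 2q^3, so AVC = 128 - 28q + 2q^2.
At the minimum of AVC, MC = AVC. MC = 128 - 56q + 6q^2; setting MC = AVC gives 4q^2 - 28q = 0, so q = 7. min AVC = 30.
For P < $30 the firm produces nothing.

$30 per unit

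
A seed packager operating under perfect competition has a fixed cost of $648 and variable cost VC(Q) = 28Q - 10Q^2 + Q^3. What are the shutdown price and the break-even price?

AVC = 28 - 10Q + Q^2; minimized at Q = 5, giving min AVC = $3. That is the shutdown price.
ATC = 648/Q + 28 - 10Q + Q^2. Setting dATC/dQ = −648/Q^2 − 10 + 2Q = 0 gives Q = 9 (since 2·9^3 − 10·9^2 = 648).
min ATC = 648/9 + 28 − 10·9 + 9^2 = $91. That is the break-even price.
For $3 ≤ P < $91 the firm produces at a loss; below $3 it shuts down.

Shutdown price = $3; break-even price = $91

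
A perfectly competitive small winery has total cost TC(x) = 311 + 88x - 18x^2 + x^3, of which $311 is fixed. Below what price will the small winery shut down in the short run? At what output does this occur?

$7 per unit, at x = 9

Short-run supply begins at min AVC. From VC = 88x - 18x^2 + x^3, AVC = 88 - 18x + x^2.
dAVC/dx = -18 + 2x = 0 gives x = 9. min AVC = 88 - 18·9 + 9^2 = 7.
For P < $7 the firm produces nothing.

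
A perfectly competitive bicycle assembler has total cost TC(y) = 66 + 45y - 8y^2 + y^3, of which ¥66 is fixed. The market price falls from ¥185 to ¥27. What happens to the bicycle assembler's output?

MC = 45 - 16y + 3y^2; the shutdown threshold is min AVC = ¥29 (at y = 4).
With P = ¥185 above the shutdown price, P = MC gives y = 10.
At P = ¥27 < min AVC = ¥29, price no longer covers variable cost at any output, so the firm shuts down: y = 0.

Output falls from 10 to 0 (the firm shuts down)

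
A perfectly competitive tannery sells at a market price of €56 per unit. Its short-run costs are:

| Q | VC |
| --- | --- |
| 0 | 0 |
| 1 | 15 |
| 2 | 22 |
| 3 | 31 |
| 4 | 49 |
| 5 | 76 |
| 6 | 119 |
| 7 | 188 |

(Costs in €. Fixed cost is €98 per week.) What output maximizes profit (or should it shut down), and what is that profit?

Tabulate TR − TC: Q=0: -98; Q=1: -57; Q=2: -8; Q=3: 39; Q=4: 77; Q=5: 106; Q=6: 119; Q=7: 106.
Profit is maximized at Q = 6. AVC there is 119/6 = €19.83 ≤ P, so producing beats shutting down (which would give -€98).

Q = 6; profit = €119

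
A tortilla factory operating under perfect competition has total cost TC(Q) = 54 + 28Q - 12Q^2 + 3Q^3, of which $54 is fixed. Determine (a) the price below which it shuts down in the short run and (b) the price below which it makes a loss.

Shutdown price = $16; break-even price = $37

Shutdown price = min AVC. AVC = 28 - 12Q + 3Q^2, with vertex at Q = 2 and minimum $16.
ATC = 54/Q + 28 - 12Q + 3Q^2. Setting dATC/dQ = −54/Q^2 − 12 + 6Q = 0 gives Q = 3 (since 6·3^3 − 12·3^2 = 54).
min ATC = 54/3 + 28 − 12·3 + 3·3^2 = $37. That is the break-even price.
Between these two prices the firm operates at a loss; above $37 it earns a profit.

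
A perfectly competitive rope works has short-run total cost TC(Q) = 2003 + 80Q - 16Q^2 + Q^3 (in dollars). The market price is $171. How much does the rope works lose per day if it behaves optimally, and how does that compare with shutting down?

AVC = 80 - 16Q + Q^2; min AVC = $16 at Q = 8. Since P = $171 ≥ min AVC, the firm produces.
With MC = 80 - 32Q + 3Q^2, P = MC on the upward-sloping part at Q* = 13.
TR = 171·13 = 2223. TC = 2003 + 533 = 2536. Profit = 2223 − 2536 = -$313.
Shutting down would mean losing the fixed cost of $2003, so operating at a loss of $313 is better by $1690.

Profit = -$313 at Q = 13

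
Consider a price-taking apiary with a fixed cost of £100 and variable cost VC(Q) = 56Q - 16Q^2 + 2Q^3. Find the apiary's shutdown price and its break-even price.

Shutdown price = £24; break-even price = £46

Shutdown price = min AVC. AVC = 56 - 16Q + 2Q^2, with vertex at Q = 4 and minimum £24.
ATC = 100/Q + 56 - 16Q + 2Q^2. Setting dATC/dQ = −100/Q^2 − 16 + 4Q = 0 gives Q = 5 (since 4·5^3 − 16·5^2 = 100).
min ATC = 100/5 + 56 − 16·5 + 2·5^2 = £46. That is the break-even price.
Between these two prices the firm operates at a loss; above £46 it earns a profit.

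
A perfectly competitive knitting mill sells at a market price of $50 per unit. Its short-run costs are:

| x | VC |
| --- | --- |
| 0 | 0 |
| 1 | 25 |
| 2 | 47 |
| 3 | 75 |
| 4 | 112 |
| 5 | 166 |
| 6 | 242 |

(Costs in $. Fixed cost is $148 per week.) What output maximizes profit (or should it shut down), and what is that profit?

Profit at each row (π = 50x − TC): x=0: -148; x=1: -123; x=2: -95; x=3: -73; x=4: -60; x=5: -64; x=6: -90.
Profit is maximized at x = 4. AVC there is 112/4 = $28 ≤ P, so producing beats shutting down (which would give -$148).

x = 4; profit = -$60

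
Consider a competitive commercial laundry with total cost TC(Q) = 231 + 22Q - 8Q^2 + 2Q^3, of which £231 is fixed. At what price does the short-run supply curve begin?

£14 per unit

The shutdown price is the minimum of AVC. VC = 22Q - 8Q^2 + 2Q^3, so AVC = 22 - 8Q + 2Q^2.
At the minimum of AVC, MC = AVC. MC = 22 - 16Q + 6Q^2; setting MC = AVC gives 4Q^2 - 8Q = 0, so Q = 2. min AVC = 14.
For P < £14 the firm produces nothing.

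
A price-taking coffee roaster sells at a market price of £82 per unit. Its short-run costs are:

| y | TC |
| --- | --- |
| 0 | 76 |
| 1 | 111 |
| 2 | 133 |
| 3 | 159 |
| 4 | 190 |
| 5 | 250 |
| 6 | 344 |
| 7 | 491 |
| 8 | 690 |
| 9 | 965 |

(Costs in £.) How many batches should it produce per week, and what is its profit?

y = 5; profit = £160

Profit at each row (π = 82y − TC): y=0: -76; y=1: -29; y=2: 31; y=3: 87; y=4: 138; y=5: 160; y=6: 148; y=7: 83; y=8: -34; y=9: -227.
Profit is maximized at y = 5. AVC there is 174/5 = £34.80 ≤ P, so producing beats shutting down (which would give -£76).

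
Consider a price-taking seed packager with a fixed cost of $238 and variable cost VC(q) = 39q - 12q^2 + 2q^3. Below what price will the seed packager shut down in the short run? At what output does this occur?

$21 per unit, at q = 3

Short-run supply begins at min AVC. From VC = 39q - 12q^2 + 2q^3, AVC = 39 - 12q + 2q^2.
At the minimum of AVC, MC = AVC. MC = 39 - 24q + 6q^2; setting MC = AVC gives 4q^2 - 12q = 0, so q = 3. min AVC = 21.
For P < $21 the firm produces nothing.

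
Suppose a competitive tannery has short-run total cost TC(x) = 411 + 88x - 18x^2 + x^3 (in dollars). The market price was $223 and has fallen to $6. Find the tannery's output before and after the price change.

MC = 88 - 36x + 3x^2; the shutdown threshold is min AVC = $7 (at x = 9).
At P = $223 ≥ min AVC, set P = MC on the rising branch: x = 15.
At P = $6 < min AVC = $7, price no longer covers variable cost at any output, so the firm shuts down: x = 0.

Output falls from 15 to 0 (the firm shuts down)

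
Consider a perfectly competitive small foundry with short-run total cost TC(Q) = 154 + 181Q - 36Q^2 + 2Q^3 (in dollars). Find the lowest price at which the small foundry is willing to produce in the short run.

The firm shuts down when price falls below the minimum of average variable cost. AVC = VC/Q = 181 - 36Q + 2Q^2.
At the minimum of AVC, MC = AVC. MC = 181 - 72Q + 6Q^2; setting MC = AVC gives 4Q^2 - 36Q = 0, so Q = 9. min AVC = 19.
For P < $19 the firm produces nothing.

$19 per unit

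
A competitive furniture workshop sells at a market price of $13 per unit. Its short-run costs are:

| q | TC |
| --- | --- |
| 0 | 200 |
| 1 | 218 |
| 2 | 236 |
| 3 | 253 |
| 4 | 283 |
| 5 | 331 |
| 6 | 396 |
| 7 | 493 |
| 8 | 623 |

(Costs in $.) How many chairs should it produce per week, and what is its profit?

Tabulate TR − TC: q=0: -200; q=1: -205; q=2: -210; q=3: -214; q=4: -231; q=5: -266; q=6: -318; q=7: -402; q=8: -519.
Profit is highest at q = 0. Equivalently, the lowest AVC in the table is 53/3 ≈ $17.67 at q = 3, and P = $13 falls below it — price never covers variable cost, so the firm shuts down and loses only its fixed cost.

q = 0 (shut down); profit = -$200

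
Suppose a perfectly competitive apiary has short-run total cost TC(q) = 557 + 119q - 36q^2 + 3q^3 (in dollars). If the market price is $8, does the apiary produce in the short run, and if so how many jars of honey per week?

Shut down

From TC, MC = TC'(q) = 119 - 72q + 9q^2 and AVC = VC/q = 119 - 36q + 3q^2.
AVC is minimized where dAVC/dq = -36 + 6q = 0, at q = 6; min AVC = 119 - 36·6 + 3·6^2 = $11.
With P < min AVC ($8 < $11), every unit sold adds to the loss.
Shutting down limits the loss to fixed cost, $557.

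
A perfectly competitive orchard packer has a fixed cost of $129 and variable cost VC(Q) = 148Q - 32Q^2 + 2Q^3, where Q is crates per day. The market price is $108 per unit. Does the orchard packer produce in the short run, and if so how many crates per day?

Produce at Q = 10

From TC, MC = TC'(Q) = 148 - 64Q + 6Q^2 and AVC = VC/Q = 148 - 32Q + 2Q^2.
AVC hits its minimum where MC = AVC, at Q = 8, giving min AVC = 148 - 32·8 + 2·8^2 = $20.
P = $108 exceeds min AVC = $20, so the firm stays open.
P = MC gives 40 - 64Q + 6Q^2 = 0, with roots 2/3 and 10. Take the larger (rising MC): Q* = 10.
Check: AVC at Q = 10 is $28 ≤ P, so revenue covers variable cost.
Profit = P·Q − TC = 108·10 − 409 = $671.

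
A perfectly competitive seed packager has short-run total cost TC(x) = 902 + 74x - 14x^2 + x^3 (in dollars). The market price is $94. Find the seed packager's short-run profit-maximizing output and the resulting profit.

AVC = 74 - 14x + x^2 has its minimum $25 at x = 7; price $94 clears that bar, so the firm operates.
With MC = 74 - 28x + 3x^2, P = MC on the upward-sloping part at x* = 10.
TR = 94·10 = 940. TC = 902 + 340 = 1242. Profit = 940 − 1242 = -$302.
Shutting down would mean losing the fixed cost of $902, so operating at a loss of $302 is better by $600.

Profit = -$302 at x = 10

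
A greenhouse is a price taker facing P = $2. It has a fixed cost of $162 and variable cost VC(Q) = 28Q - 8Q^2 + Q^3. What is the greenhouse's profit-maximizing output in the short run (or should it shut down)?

Shut down

Variable cost is VC = 28Q - 8Q^2 + Q^3, so AVC = VC/Q = 28 - 8Q + Q^2 and MC = dTC/dQ = 28 - 16Q + 3Q^2.
AVC is minimized where dAVC/dQ = -8 + 2Q = 0, at Q = 4; min AVC = 28 - 8·4 + 4^2 = $12.
With P < min AVC ($2 < $12), every unit sold adds to the loss.
Best response: produce nothing and absorb the $162 fixed cost.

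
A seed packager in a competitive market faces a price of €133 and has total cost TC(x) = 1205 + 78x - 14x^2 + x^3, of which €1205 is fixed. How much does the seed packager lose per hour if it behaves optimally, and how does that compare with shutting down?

AVC = 78 - 14x + x^2; min AVC = €29 at x = 7. Since P = €133 ≥ min AVC, the firm produces.
MC = 78 - 28x + 3x^2. Setting P = MC and taking the root on the rising branch gives x* = 11.
TR = 133·11 = 1463. TC = 1205 + 495 = 1700. Profit = 1463 − 1700 = -€237.
By producing, the firm covers all variable cost plus €968 of fixed cost; shutting down would lose the full €1205.

Profit = -€237 at x = 11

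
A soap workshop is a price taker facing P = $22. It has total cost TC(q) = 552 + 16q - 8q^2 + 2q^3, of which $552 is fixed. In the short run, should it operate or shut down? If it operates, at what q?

Produce at q = 3

From TC, MC = TC'(q) = 16 - 16q + 6q^2 and AVC = VC/q = 16 - 8q + 2q^2.
AVC hits its minimum where MC = AVC, at q = 2, giving min AVC = 16 - 8·2 + 2·2^2 = $8.
Because $22 ≥ $8, revenue can cover variable cost; the firm operates.
Set P = MC: 22 = 16 - 16q + 6q^2 → -6 - 16q + 6q^2 = 0. The roots are q = -1/3 and q = 3; the profit-maximizing output is on the rising part of MC, so q* = 3.
Check: AVC at q = 3 is $10 ≤ P, so revenue covers variable cost.
Profit = P·q − TC = 22·3 − 582 = -$516, a loss, but smaller than the $552 fixed cost the firm would lose by shutting down.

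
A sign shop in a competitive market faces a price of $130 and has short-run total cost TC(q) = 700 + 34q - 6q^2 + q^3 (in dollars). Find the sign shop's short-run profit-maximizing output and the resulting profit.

AVC = 34 - 6q + q^2 has its minimum $25 at q = 3; price $130 clears that bar, so the firm operates.
MC = 34 - 12q + 3q^2. Setting P = MC and taking the root on the rising branch gives q* = 8.
TR = 130·8 = 1040. TC = 700 + 400 = 1100. Profit = 1040 − 1100 = -$60.
Shutting down would mean losing the fixed cost of $700, so operating at a loss of $60 is better by $640.

Profit = -$60 at q = 8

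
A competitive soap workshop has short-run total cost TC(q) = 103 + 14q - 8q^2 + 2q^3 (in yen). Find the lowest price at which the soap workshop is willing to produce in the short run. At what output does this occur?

The firm shuts down when price falls below the minimum of average variable cost. AVC = VC/q = 14 - 8q + 2q^2.
dAVC/dq = -8 + 4q = 0 gives q = 2. min AVC = 14 - 8·2 + 2·2^2 = 6.
The firm shuts down for any P below ¥6.

¥6 per unit, at q = 2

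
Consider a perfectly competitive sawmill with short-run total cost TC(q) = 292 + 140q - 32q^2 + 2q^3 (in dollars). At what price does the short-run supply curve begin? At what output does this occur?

$12 per unit, at q = 8

Short-run supply begins at min AVC. From VC = 140q - 32q^2 + 2q^3, AVC = 140 - 32q + 2q^2.
dAVC/dq = -32 + 4q = 0 gives q = 8. min AVC = 140 - 32·8 + 2·8^2 = 12.
For P < $12 the firm produces nothing.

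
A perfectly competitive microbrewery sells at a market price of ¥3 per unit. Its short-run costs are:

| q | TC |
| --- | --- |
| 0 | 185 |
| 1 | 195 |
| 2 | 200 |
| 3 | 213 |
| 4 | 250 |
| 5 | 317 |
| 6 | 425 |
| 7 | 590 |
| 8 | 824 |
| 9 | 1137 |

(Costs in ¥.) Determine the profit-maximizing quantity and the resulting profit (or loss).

Profit at each row (π = 3q − TC): q=0: -185; q=1: -192; q=2: -194; q=3: -204; q=4: -238; q=5: -302; q=6: -407; q=7: -569; q=8: -800; q=9: -1110.
Profit is highest at q = 0. Equivalently, the lowest AVC in the table is 15/2 ≈ ¥7.50 at q = 2, and P = ¥3 falls below it — price never covers variable cost, so the firm shuts down and loses only its fixed cost.

q = 0 (shut down); profit = -¥185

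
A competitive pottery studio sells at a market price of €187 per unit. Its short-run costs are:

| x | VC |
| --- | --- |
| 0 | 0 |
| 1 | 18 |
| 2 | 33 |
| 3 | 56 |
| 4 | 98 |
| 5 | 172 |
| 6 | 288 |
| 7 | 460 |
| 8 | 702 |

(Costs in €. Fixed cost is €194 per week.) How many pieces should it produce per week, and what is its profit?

Tabulate TR − TC: x=0: -194; x=1: -25; x=2: 147; x=3: 311; x=4: 456; x=5: 569; x=6: 640; x=7: 655; x=8: 600.
Profit is maximized at x = 7. AVC there is 460/7 = €65.71 ≤ P, so producing beats shutting down (which would give -€194).

x = 7; profit = €655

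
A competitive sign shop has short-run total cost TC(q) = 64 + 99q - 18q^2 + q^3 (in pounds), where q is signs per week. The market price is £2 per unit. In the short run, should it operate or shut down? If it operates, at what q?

Shut down

From TC, MC = TC'(q) = 99 - 36q + 3q^2 and AVC = VC/q = 99 - 18q + q^2.
AVC is minimized where dAVC/dq = -18 + 2q = 0, at q = 9; min AVC = 99 - 18·9 + 9^2 = £18.
P = £2 lies below min AVC = £18; no output level covers variable cost.
Best response: produce nothing and absorb the £64 fixed cost.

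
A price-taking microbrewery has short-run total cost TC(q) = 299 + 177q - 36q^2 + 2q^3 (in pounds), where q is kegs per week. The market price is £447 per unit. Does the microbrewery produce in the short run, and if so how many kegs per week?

Strip out fixed cost: VC = 177q - 36q^2 + 2q^3. Then AVC = 177 - 36q + 2q^2 and MC = 177 - 72q + 6q^2.
AVC hits its minimum where MC = AVC, at q = 9, giving min AVC = 177 - 36·9 + 2·9^2 = £15.
Since P = £447 ≥ min AVC = £15, price covers variable cost and the firm should produce.
Solving P = MC: -270 - 72q + 6q^2 = 0 ⇒ q = -3 or 15. On the upward-sloping branch, q* = 15.
Check: AVC at q = 15 is £87 ≤ P, so revenue covers variable cost.
Profit = P·q − TC = 447·15 − 1604 = £5101.

Produce at q = 15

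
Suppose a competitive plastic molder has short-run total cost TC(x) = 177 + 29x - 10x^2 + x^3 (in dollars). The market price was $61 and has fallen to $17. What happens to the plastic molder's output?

Output falls from 8 to 6

AVC = 29 - 10x + x^2, minimized at x = 5 where min AVC = $4. MC = 29 - 20x + 3x^2.
With P = $61 above the shutdown price, P = MC gives x = 8.
At P = $17 ≥ min AVC, set P = MC: x = 6. The firm stays open but cuts output.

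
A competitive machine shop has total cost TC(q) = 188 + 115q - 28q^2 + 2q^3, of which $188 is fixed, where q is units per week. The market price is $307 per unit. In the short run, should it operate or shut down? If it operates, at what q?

Produce at q = 12

From TC, MC = TC'(q) = 115 - 56q + 6q^2 and AVC = VC/q = 115 - 28q + 2q^2.
AVC hits its minimum where MC = AVC, at q = 7, giving min AVC = 115 - 28·7 + 2·7^2 = $17.
Since P = $307 ≥ min AVC = $17, price covers variable cost and the firm should produce.
Set P = MC: 307 = 115 - 56q + 6q^2 → -192 - 56q + 6q^2 = 0. The roots are q = -8/3 and q = 12; the profit-maximizing output is on the rising part of MC, so q* = 12.
Check: AVC at q = 12 is $67 ≤ P, so revenue covers variable cost.
Profit = P·q − TC = 307·12 − 992 = $2692.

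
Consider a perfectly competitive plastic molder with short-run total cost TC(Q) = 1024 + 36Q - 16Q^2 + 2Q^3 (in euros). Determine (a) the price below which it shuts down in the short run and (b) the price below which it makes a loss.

AVC = 36 - 16Q + 2Q^2; minimized at Q = 4, giving min AVC = €4. That is the shutdown price.
ATC = 1024/Q + 36 - 16Q + 2Q^2. Setting dATC/dQ = −1024/Q^2 − 16 + 4Q = 0 gives Q = 8 (since 4·8^3 − 16·8^2 = 1024).
min ATC = 1024/8 + 36 − 16·8 + 2·8^2 = €164. That is the break-even price.
For €4 ≤ P < €164 the firm produces at a loss; below €4 it shuts down.

Shutdown price = €4; break-even price = €164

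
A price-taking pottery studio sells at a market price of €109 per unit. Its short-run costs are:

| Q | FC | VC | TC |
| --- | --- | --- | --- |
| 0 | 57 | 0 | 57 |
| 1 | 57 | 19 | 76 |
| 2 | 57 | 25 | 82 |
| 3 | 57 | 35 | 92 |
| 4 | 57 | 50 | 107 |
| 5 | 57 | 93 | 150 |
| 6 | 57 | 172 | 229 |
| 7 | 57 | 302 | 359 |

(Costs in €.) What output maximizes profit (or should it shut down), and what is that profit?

Profit at each row (π = 109Q − TC): Q=0: -57; Q=1: 33; Q=2: 136; Q=3: 235; Q=4: 329; Q=5: 395; Q=6: 425; Q=7: 404.
Profit is maximized at Q = 6. AVC there is 172/6 = €28.67 ≤ P, so producing beats shutting down (which would give -€57).

Q = 6; profit = €425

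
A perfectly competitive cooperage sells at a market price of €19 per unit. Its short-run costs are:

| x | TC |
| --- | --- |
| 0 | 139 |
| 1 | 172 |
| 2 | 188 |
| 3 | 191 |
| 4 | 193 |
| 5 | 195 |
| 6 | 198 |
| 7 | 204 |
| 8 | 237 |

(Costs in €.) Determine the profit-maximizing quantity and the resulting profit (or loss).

Compute π = P·x − TC at each output: x=0: -139; x=1: -153; x=2: -150; x=3: -134; x=4: -117; x=5: -100; x=6: -84; x=7: -71; x=8: -85.
Profit is maximized at x = 7. AVC there is 65/7 = €9.29 ≤ P, so producing beats shutting down (which would give -€139).

x = 7; profit = -€71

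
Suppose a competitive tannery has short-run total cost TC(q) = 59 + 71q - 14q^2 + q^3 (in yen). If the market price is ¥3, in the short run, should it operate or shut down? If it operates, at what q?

Shut down

Strip out fixed cost: VC = 71q - 14q^2 + q^3. Then AVC = 71 - 14q + q^2 and MC = 71 - 28q + 3q^2.
The AVC parabola has its vertex at q = 14/2 = 7, where AVC = 71 - 14·7 + 7^2 = ¥22.
Since P = ¥3 < min AVC = ¥22, price fails to cover variable cost at any output.
Shutting down limits the loss to fixed cost, ¥59.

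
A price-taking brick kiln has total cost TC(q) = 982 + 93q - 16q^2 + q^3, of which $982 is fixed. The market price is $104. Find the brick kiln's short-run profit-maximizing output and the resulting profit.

Profit = -$256 at q = 11

AVC = 93 - 16q + q^2; min AVC = $29 at q = 8. Since P = $104 ≥ min AVC, the firm produces.
MC = 93 - 32q + 3q^2. Setting P = MC and taking the root on the rising branch gives q* = 11.
TR = 104·11 = 1144. TC = 982 + 418 = 1400. Profit = 1144 − 1400 = -$256.
That loss of $256 beats the $982 the firm would lose by shutting down; producing recovers $726 of fixed cost.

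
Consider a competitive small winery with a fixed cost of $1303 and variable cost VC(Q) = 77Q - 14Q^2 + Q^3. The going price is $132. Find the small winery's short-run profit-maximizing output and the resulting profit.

Profit = -$335 at Q = 11

AVC = 77 - 14Q + Q^2; min AVC = $28 at Q = 7. Since P = $132 ≥ min AVC, the firm produces.
With MC = 77 - 28Q + 3Q^2, P = MC on the upward-sloping part at Q* = 11.
TR = 132·11 = 1452. TC = 1303 + 484 = 1787. Profit = 1452 − 1787 = -$335.
Shutting down would mean losing the fixed cost of $1303, so operating at a loss of $335 is better by $968.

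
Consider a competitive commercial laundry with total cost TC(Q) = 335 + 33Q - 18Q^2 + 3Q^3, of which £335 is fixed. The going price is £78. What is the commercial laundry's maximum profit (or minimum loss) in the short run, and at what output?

AVC = 33 - 18Q + 3Q^2; min AVC = £6 at Q = 3. Since P = £78 ≥ min AVC, the firm produces.
With MC = 33 - 36Q + 9Q^2, P = MC on the upward-sloping part at Q* = 5.
TR = 78·5 = 390. TC = 335 + 90 = 425. Profit = 390 − 425 = -£35.
That loss of £35 beats the £335 the firm would lose by shutting down; producing recovers £300 of fixed cost.

Profit = -£35 at Q = 5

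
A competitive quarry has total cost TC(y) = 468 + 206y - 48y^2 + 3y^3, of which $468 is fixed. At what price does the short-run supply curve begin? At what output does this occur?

Short-run supply begins at min AVC. From VC = 206y - 48y^2 + 3y^3, AVC = 206 - 48y + 3y^2.
At the minimum of AVC, MC = AVC. MC = 206 - 96y + 9y^2; setting MC = AVC gives 6y^2 - 48y = 0, so y = 8. min AVC = 14.
For P < $14 the firm produces nothing.

$14 per unit, at y = 8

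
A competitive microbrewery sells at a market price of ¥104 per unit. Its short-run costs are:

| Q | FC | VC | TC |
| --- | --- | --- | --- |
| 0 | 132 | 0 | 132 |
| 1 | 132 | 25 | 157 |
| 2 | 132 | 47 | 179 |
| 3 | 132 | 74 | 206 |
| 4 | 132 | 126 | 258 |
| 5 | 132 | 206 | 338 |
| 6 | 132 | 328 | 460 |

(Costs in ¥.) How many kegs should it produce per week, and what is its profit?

Compute π = P·Q − TC at each output: Q=0: -132; Q=1: -53; Q=2: 29; Q=3: 106; Q=4: 158; Q=5: 182; Q=6: 164.
Profit is maximized at Q = 5. AVC there is 206/5 = ¥41.20 ≤ P, so producing beats shutting down (which would give -¥132).

Q = 5; profit = ¥182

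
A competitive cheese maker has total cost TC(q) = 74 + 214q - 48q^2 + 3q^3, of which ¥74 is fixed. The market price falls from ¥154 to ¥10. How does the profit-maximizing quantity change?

Output falls from 10 to 0 (the firm shuts down)

MC = 214 - 96q + 9q^2; the shutdown threshold is min AVC = ¥22 (at q = 8).
With P = ¥154 above the shutdown price, P = MC gives q = 10.
At P = ¥10 < min AVC = ¥22, price no longer covers variable cost at any output, so the firm shuts down: q = 0.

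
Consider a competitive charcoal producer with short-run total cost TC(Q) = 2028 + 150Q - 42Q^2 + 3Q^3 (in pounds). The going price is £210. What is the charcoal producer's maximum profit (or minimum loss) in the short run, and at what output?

AVC = 150 - 42Q + 3Q^2 has its minimum £3 at Q = 7; price £210 clears that bar, so the firm operates.
MC = 150 - 84Q + 9Q^2. Setting P = MC and taking the root on the rising branch gives Q* = 10.
TR = 210·10 = 2100. TC = 2028 + 300 = 2328. Profit = 2100 − 2328 = -£228.
By producing, the firm covers all variable cost plus £1800 of fixed cost; shutting down would lose the full £2028.

Profit = -£228 at Q = 10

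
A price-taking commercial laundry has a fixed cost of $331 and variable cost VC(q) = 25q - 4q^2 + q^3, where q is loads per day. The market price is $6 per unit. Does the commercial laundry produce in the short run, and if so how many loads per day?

Shut down

Variable cost is VC = 25q - 4q^2 + q^3, so AVC = VC/q = 25 - 4q + q^2 and MC = dTC/dq = 25 - 8q + 3q^2.
AVC hits its minimum where MC = AVC, at q = 2, giving min AVC = 25 - 4·2 + 2^2 = $21.
Since P = $6 < min AVC = $21, price fails to cover variable cost at any output.
The firm minimizes its loss by shutting down and losing only its fixed cost of $331.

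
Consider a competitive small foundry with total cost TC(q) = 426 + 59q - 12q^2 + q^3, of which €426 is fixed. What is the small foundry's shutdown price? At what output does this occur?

The firm shuts down when price falls below the minimum of average variable cost. AVC = VC/q = 59 - 12q + q^2.
dAVC/dq = -12 + 2q = 0 gives q = 6. min AVC = 59 - 12·6 + 6^2 = 23.
The firm shuts down for any P below €23.

€23 per unit, at q = 6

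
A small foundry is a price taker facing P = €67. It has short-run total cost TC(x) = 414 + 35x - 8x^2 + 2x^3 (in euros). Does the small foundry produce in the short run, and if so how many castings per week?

Produce at x = 4

From TC, MC = TC'(x) = 35 - 16x + 6x^2 and AVC = VC/x = 35 - 8x + 2x^2.
The AVC parabola has its vertex at x = 8/4 = 2, where AVC = 35 - 8·2 + 2·2^2 = €27.
P = €67 exceeds min AVC = €27, so the firm stays open.
P = MC gives -32 - 16x + 6x^2 = 0, with roots -4/3 and 4. Take the larger (rising MC): x* = 4.
Check: AVC at x = 4 is €35 ≤ P, so revenue covers variable cost.
Profit = P·x − TC = 67·4 − 554 = -€286, a loss, but smaller than the €414 fixed cost the firm would lose by shutting down.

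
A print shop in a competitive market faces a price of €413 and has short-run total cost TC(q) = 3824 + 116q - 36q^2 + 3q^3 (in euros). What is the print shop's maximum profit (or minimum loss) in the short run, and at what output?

Profit = -€194 at q = 11

AVC = 116 - 36q + 3q^2 has its minimum €8 at q = 6; price €413 clears that bar, so the firm operates.
MC = 116 - 72q + 9q^2. Setting P = MC and taking the root on the rising branch gives q* = 11.
TR = 413·11 = 4543. TC = 3824 + 913 = 4737. Profit = 4543 − 4737 = -€194.
That loss of €194 beats the €3824 the firm would lose by shutting down; producing recovers €3630 of fixed cost.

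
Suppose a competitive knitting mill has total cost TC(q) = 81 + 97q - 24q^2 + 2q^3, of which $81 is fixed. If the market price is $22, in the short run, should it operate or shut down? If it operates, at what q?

Variable cost is VC = 97q - 24q^2 + 2q^3, so AVC = VC/q = 97 - 24q + 2q^2 and MC = dTC/dq = 97 - 48q + 6q^2.
The AVC parabola has its vertex at q = 24/4 = 6, where AVC = 97 - 24·6 + 2·6^2 = $25.
P = $22 lies below min AVC = $25; no output level covers variable cost.
Best response: produce nothing and absorb the $81 fixed cost.

Shut down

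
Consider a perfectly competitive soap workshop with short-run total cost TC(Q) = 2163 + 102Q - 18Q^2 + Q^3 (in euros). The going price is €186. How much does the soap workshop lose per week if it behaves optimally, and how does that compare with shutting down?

AVC = 102 - 18Q + Q^2; min AVC = €21 at Q = 9. Since P = €186 ≥ min AVC, the firm produces.
With MC = 102 - 36Q + 3Q^2, P = MC on the upward-sloping part at Q* = 14.
TR = 186·14 = 2604. TC = 2163 + 644 = 2807. Profit = 2604 − 2807 = -€203.
That loss of €203 beats the €2163 the firm would lose by shutting down; producing recovers €1960 of fixed cost.

Profit = -€203 at Q = 14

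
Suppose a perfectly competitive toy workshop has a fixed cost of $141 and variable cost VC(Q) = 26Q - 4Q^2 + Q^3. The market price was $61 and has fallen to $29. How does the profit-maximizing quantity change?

Output falls from 5 to 3

MC = 26 - 8Q + 3Q^2; the shutdown threshold is min AVC = $22 (at Q = 2).
At P = $61 ≥ min AVC, set P = MC on the rising branch: Q = 5.
At P = $29 ≥ min AVC, set P = MC: Q = 3. The firm stays open but cuts output.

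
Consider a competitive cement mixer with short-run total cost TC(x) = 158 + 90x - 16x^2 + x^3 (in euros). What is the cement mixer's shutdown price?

€26 per unit

The shutdown price is the minimum of AVC. VC = 90x - 16x^2 + x^3, so AVC = 90 - 16x + x^2.
dAVC/dx = -16 + 2x = 0 gives x = 8. min AVC = 90 - 16·8 + 8^2 = 26.
For P < €26 the firm produces nothing.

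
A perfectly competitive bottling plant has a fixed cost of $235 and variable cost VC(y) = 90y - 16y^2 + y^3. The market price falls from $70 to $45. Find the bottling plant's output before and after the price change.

AVC = 90 - 16y + y^2, minimized at y = 8 where min AVC = $26. MC = 90 - 32y + 3y^2.
At P = $70 ≥ min AVC, set P = MC on the rising branch: y = 10.
At P = $45 ≥ min AVC, set P = MC: y = 9. The firm stays open but cuts output.

Output falls from 10 to 9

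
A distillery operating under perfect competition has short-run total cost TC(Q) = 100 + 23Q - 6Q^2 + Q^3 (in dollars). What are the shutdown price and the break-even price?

Shutdown price = $14; break-even price = $38

AVC = 23 - 6Q + Q^2; minimized at Q = 3, giving min AVC = $14. That is the shutdown price.
ATC = 100/Q + 23 - 6Q + Q^2. Setting dATC/dQ = −100/Q^2 − 6 + 2Q = 0 gives Q = 5 (since 2·5^3 − 6·5^2 = 100).
min ATC = 100/5 + 23 − 6·5 + 5^2 = $38. That is the break-even price.
For $14 ≤ P < $38 the firm produces at a loss; below $14 it shuts down.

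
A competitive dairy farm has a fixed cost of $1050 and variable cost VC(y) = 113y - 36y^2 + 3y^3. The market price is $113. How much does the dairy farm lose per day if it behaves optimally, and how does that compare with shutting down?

Profit = -$282 at y = 8

AVC = 113 - 36y + 3y^2 has its minimum $5 at y = 6; price $113 clears that bar, so the firm operates.
MC = 113 - 72y + 9y^2. Setting P = MC and taking the root on the rising branch gives y* = 8.
TR = 113·8 = 904. TC = 1050 + 136 = 1186. Profit = 904 − 1186 = -$282.
That loss of $282 beats the $1050 the firm would lose by shutting down; producing recovers $768 of fixed cost.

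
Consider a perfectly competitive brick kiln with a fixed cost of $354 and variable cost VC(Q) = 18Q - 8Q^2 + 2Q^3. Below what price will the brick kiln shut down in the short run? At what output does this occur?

$10 per unit, at Q = 2

The firm shuts down when price falls below the minimum of average variable cost. AVC = VC/Q = 18 - 8Q + 2Q^2.
At the minimum of AVC, MC = AVC. MC = 18 - 16Q + 6Q^2; setting MC = AVC gives 4Q^2 - 8Q = 0, so Q = 2. min AVC = 10.
So the shutdown price is $10.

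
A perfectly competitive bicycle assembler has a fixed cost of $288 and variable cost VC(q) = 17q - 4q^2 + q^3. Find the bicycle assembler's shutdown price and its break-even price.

Shutdown price = min AVC. AVC = 17 - 4q + q^2, with vertex at q = 2 and minimum $13.
ATC = 288/q + 17 - 4q + q^2. Setting dATC/dq = −288/q^2 − 4 + 2q = 0 gives q = 6 (since 2·6^3 − 4·6^2 = 288).
min ATC = 288/6 + 17 − 4·6 + 6^2 = $77. That is the break-even price.
For $13 ≤ P < $77 the firm produces at a loss; below $13 it shuts down.

Shutdown price = $13; break-even price = $77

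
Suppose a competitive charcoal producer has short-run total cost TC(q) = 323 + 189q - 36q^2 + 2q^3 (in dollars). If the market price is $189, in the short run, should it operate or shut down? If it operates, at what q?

Strip out fixed cost: VC = 189q - 36q^2 + 2q^3. Then AVC = 189 - 36q + 2q^2 and MC = 189 - 72q + 6q^2.
AVC hits its minimum where MC = AVC, at q = 9, giving min AVC = 189 - 36·9 + 2·9^2 = $27.
P = $189 exceeds min AVC = $27, so the firm stays open.
Solving P = MC: -72q + 6q^2 = 0 ⇒ q = 0 or 12. On the upward-sloping branch, q* = 12.
Check: AVC at q = 12 is $45 ≤ P, so revenue covers variable cost.
Profit = P·q − TC = 189·12 − 863 = $1405.

Produce at q = 12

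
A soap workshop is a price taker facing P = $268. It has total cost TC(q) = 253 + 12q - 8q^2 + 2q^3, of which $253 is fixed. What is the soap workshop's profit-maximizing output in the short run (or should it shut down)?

Produce at q = 8

Strip out fixed cost: VC = 12q - 8q^2 + 2q^3. Then AVC = 12 - 8q + 2q^2 and MC = 12 - 16q + 6q^2.
The AVC parabola has its vertex at q = 8/4 = 2, where AVC = 12 - 8·2 + 2·2^2 = $4.
P = $268 exceeds min AVC = $4, so the firm stays open.
P = MC gives -256 - 16q + 6q^2 = 0, with roots -16/3 and 8. Take the larger (rising MC): q* = 8.
Check: AVC at q = 8 is $76 ≤ P, so revenue covers variable cost.
Profit = P·q − TC = 268·8 − 861 = $1283.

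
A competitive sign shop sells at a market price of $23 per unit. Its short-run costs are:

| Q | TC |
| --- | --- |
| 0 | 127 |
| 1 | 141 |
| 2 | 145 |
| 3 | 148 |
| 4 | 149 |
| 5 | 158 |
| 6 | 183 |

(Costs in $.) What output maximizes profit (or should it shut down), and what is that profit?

Q = 5; profit = -$43

Tabulate TR − TC: Q=0: -127; Q=1: -118; Q=2: -99; Q=3: -79; Q=4: -57; Q=5: -43; Q=6: -45.
Profit is maximized at Q = 5. AVC there is 31/5 = $6.20 ≤ P, so producing beats shutting down (which would give -$127).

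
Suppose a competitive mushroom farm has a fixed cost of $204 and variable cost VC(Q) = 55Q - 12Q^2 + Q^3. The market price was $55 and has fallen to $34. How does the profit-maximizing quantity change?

MC = 55 - 24Q + 3Q^2; the shutdown threshold is min AVC = $19 (at Q = 6).
With P = $55 above the shutdown price, P = MC gives Q = 8.
At P = $34 ≥ min AVC, set P = MC: Q = 7. The firm stays open but cuts output.

Output falls from 8 to 7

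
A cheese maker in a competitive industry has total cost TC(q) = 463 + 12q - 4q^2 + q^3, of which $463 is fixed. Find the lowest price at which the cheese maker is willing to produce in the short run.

The shutdown price is the minimum of AVC. VC = 12q - 4q^2 + q^3, so AVC = 12 - 4q + q^2.
dAVC/dq = -4 + 2q = 0 gives q = 2. min AVC = 12 - 4·2 + 2^2 = 8.
For P < $8 the firm produces nothing.

$8 per unit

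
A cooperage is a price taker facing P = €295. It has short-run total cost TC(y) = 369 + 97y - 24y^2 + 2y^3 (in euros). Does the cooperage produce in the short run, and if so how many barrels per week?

From TC, MC = TC'(y) = 97 - 48y + 6y^2 and AVC = VC/y = 97 - 24y + 2y^2.
AVC is minimized where dAVC/dy = -24 + 4y = 0, at y = 6; min AVC = 97 - 24·6 + 2·6^2 = €25.
Because €295 ≥ €25, revenue can cover variable cost; the firm operates.
Solving P = MC: -198 - 48y + 6y^2 = 0 ⇒ y = -3 or 11. On the upward-sloping branch, y* = 11.
Check: AVC at y = 11 is €75 ≤ P, so revenue covers variable cost.
Profit = P·y − TC = 295·11 − 1194 = €2051.

Produce at y = 11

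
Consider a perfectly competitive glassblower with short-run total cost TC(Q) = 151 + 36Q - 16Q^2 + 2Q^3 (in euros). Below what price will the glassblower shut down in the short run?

Short-run supply begins at min AVC. From VC = 36Q - 16Q^2 + 2Q^3, AVC = 36 - 16Q + 2Q^2.
At the minimum of AVC, MC = AVC. MC = 36 - 32Q + 6Q^2; setting MC = AVC gives 4Q^2 - 16Q = 0, so Q = 4. min AVC = 4.
The firm shuts down for any P below €4.

€4 per unit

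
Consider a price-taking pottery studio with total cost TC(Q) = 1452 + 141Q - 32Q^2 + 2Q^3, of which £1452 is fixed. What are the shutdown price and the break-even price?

AVC = 141 - 32Q + 2Q^2; minimized at Q = 8, giving min AVC = £13. That is the shutdown price.
ATC = 1452/Q + 141 - 32Q + 2Q^2. Setting dATC/dQ = −1452/Q^2 − 32 + 4Q = 0 gives Q = 11 (since 4·11^3 − 32·11^2 = 1452).
min ATC = 1452/11 + 141 − 32·11 + 2·11^2 = £163. That is the break-even price.
Between these two prices the firm operates at a loss; above £163 it earns a profit.

Shutdown price = £13; break-even price = £163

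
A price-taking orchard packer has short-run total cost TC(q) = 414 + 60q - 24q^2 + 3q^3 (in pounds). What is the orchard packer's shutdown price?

£12 per unit

The shutdown price is the minimum of AVC. VC = 60q - 24q^2 + 3q^3, so AVC = 60 - 24q + 3q^2.
At the minimum of AVC, MC = AVC. MC = 60 - 48q + 9q^2; setting MC = AVC gives 6q^2 - 24q = 0, so q = 4. min AVC = 12.
So the shutdown price is £12.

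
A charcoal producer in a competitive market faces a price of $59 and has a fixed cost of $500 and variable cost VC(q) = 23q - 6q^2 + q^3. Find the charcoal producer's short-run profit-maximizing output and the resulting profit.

Profit = -$284 at q = 6

AVC = 23 - 6q + q^2; min AVC = $14 at q = 3. Since P = $59 ≥ min AVC, the firm produces.
MC = 23 - 12q + 3q^2. Setting P = MC and taking the root on the rising branch gives q* = 6.
TR = 59·6 = 354. TC = 500 + 138 = 638. Profit = 354 − 638 = -$284.
That loss of $284 beats the $500 the firm would lose by shutting down; producing recovers $216 of fixed cost.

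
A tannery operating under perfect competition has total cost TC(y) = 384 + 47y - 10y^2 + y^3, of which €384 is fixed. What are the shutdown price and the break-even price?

Shutdown price = €22; break-even price = €79

AVC = 47 - 10y + y^2; minimized at y = 5, giving min AVC = €22. That is the shutdown price.
ATC = 384/y + 47 - 10y + y^2. Setting dATC/dy = −384/y^2 − 10 + 2y = 0 gives y = 8 (since 2·8^3 − 10·8^2 = 384).
min ATC = 384/8 + 47 − 10·8 + 8^2 = €79. That is the break-even price.
For €22 ≤ P < €79 the firm produces at a loss; below €22 it shuts down.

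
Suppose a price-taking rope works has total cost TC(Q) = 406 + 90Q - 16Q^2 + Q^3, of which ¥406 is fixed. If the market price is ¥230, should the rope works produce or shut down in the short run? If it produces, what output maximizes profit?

From TC, MC = TC'(Q) = 90 - 32Q + 3Q^2 and AVC = VC/Q = 90 - 16Q + Q^2.
AVC hits its minimum where MC = AVC, at Q = 8, giving min AVC = 90 - 16·8 + 8^2 = ¥26.
Because ¥230 ≥ ¥26, revenue can cover variable cost; the firm operates.
Set P = MC: 230 = 90 - 32Q + 3Q^2 → -140 - 32Q + 3Q^2 = 0. The roots are Q = -10/3 and Q = 14; the profit-maximizing output is on the rising part of MC, so Q* = 14.
Check: AVC at Q = 14 is ¥62 ≤ P, so revenue covers variable cost.
Profit = P·Q − TC = 230·14 − 1274 = ¥1946.

Produce at Q = 14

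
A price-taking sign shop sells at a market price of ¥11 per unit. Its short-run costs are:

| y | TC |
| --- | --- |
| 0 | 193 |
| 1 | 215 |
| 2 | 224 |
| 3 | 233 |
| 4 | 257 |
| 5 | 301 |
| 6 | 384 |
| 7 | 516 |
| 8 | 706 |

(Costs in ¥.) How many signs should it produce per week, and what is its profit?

y = 0 (shut down); profit = -¥193

Profit at each row (π = 11y − TC): y=0: -193; y=1: -204; y=2: -202; y=3: -200; y=4: -213; y=5: -246; y=6: -318; y=7: -439; y=8: -618.
Profit is highest at y = 0. Equivalently, the lowest AVC in the table is 40/3 ≈ ¥13.33 at y = 3, and P = ¥11 falls below it — price never covers variable cost, so the firm shuts down and loses only its fixed cost.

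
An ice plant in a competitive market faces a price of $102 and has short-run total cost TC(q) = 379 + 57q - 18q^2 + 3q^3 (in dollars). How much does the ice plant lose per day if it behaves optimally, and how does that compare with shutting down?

AVC = 57 - 18q + 3q^2 has its minimum $30 at q = 3; price $102 clears that bar, so the firm operates.
With MC = 57 - 36q + 9q^2, P = MC on the upward-sloping part at q* = 5.
TR = 102·5 = 510. TC = 379 + 210 = 589. Profit = 510 − 589 = -$79.
Shutting down would mean losing the fixed cost of $379, so operating at a loss of $79 is better by $300.

Profit = -$79 at q = 5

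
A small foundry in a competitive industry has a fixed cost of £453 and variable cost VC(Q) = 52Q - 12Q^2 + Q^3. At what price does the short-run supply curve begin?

The shutdown price is the minimum of AVC. VC = 52Q - 12Q^2 + Q^3, so AVC = 52 - 12Q + Q^2.
At the minimum of AVC, MC = AVC. MC = 52 - 24Q + 3Q^2; setting MC = AVC gives 2Q^2 - 12Q = 0, so Q = 6. min AVC = 16.
For P < £16 the firm produces nothing.

£16 per unit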